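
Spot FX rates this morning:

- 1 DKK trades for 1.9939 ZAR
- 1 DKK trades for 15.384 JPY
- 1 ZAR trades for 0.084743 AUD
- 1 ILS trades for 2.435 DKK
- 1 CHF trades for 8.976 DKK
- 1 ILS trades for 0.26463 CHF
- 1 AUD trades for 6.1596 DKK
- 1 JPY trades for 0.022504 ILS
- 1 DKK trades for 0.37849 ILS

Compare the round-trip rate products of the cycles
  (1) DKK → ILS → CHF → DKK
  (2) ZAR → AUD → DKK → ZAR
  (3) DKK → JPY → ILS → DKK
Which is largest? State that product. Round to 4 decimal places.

(1) 0.37849 × 0.26463 × 8.976 = 0.89903
(2) 0.084743 × 6.1596 × 1.9939 = 1.04078
(3) 15.384 × 0.022504 × 2.435 = 0.84300
Highest is cycle (2) at 1.0408 (>1, arbitrage).

1.0408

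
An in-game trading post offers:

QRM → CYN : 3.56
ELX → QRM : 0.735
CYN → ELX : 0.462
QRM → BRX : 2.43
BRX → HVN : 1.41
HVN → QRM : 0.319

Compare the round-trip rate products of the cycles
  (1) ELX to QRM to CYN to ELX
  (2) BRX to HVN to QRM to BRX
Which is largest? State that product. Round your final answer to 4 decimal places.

(1) 0.735 × 3.56 × 0.462 = 1.20887
(2) 1.41 × 0.319 × 2.43 = 1.09299
Highest is cycle (1) at 1.2089 (>1, arbitrage).

1.2089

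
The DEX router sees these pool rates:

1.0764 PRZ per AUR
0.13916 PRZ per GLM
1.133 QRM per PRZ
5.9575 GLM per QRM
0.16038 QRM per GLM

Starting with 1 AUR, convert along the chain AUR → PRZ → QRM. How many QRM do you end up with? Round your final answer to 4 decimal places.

1 AUR × 1.0764 = 1.0764 PRZ
1.0764 PRZ × 1.133 = 1.2195612 QRM

1.2196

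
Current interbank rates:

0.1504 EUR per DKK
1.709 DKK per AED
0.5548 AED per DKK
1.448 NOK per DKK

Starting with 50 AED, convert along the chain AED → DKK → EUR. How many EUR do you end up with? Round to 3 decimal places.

12.852

50 AED × 1.709 = 85.45 DKK
85.45 DKK × 0.1504 = 12.85168 EUR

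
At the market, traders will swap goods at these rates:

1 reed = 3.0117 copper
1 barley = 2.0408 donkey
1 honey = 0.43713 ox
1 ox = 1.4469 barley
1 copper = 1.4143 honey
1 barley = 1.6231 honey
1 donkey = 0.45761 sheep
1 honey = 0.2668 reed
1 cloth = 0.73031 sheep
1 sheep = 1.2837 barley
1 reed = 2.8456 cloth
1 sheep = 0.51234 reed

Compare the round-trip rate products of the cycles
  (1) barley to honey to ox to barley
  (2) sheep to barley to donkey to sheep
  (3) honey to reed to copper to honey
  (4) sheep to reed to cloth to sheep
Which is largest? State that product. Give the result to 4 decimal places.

(1) 1.6231 × 0.43713 × 1.4469 = 1.02658
(2) 1.2837 × 2.0408 × 0.45761 = 1.19884
(3) 0.2668 × 3.0117 × 1.4143 = 1.13642
(4) 0.51234 × 2.8456 × 0.73031 = 1.06473
Highest is cycle (2) at 1.1988 (>1, arbitrage).

1.1988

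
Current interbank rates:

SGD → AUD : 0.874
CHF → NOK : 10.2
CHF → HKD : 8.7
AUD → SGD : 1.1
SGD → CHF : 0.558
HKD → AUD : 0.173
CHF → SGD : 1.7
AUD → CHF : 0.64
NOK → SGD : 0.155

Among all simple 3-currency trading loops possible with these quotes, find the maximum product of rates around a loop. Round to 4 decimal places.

CHF→HKD→AUD→CHF: 8.7 × 0.173 × 0.64 = 0.96326
CHF→SGD→AUD→CHF: 1.7 × 0.874 × 0.64 = 0.95091
CHF→NOK→SGD→CHF: 10.2 × 0.155 × 0.558 = 0.88220
Maximum is CHF→HKD→AUD→CHF at 0.9633; no arbitrage — every cycle loses value.

0.9633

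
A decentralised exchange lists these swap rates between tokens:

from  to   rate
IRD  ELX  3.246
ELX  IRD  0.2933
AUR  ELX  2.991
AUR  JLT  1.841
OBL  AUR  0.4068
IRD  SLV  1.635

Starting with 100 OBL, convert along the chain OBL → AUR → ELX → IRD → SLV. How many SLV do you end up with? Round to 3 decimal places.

100 OBL × 0.4068 = 40.68 AUR
40.68 AUR × 2.991 = 121.67388 ELX
121.67388 ELX × 0.2933 = 35.686949004 IRD
35.686949004 IRD × 1.635 = 58.34816162154 SLV

58.348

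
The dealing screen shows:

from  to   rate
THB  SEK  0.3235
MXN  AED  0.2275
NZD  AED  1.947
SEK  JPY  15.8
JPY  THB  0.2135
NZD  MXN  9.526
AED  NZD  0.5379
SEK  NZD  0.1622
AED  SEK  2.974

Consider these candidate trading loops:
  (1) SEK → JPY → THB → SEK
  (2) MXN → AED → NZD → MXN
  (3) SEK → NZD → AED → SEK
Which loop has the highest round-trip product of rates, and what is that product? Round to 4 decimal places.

1.1657

(1) 15.8 × 0.2135 × 0.3235 = 1.09126
(2) 0.2275 × 0.5379 × 9.526 = 1.16572
(3) 0.1622 × 1.947 × 2.974 = 0.93920
Highest is cycle (2) at 1.1657 (>1, arbitrage).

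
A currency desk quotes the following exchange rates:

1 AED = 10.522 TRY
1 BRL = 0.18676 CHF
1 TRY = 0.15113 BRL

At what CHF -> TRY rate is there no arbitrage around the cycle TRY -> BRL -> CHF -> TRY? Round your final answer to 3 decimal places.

Known legs of the cycle: 0.15113 × 0.18676 = 0.0282250388
For no arbitrage the full-cycle product must be 1, so the missing rate is 1 / 0.0282250388 ≈ 35.42953.

35.430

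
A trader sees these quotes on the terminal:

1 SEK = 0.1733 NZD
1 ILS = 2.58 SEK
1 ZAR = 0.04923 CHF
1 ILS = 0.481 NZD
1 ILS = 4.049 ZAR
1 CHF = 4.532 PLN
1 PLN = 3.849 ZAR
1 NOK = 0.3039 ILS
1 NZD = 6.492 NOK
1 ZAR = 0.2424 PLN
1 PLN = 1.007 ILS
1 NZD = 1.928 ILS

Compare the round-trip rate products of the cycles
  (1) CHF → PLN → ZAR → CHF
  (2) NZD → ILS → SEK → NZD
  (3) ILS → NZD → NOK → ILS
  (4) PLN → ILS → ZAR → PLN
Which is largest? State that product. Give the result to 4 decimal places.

0.9883

(1) 4.532 × 3.849 × 0.04923 = 0.85875
(2) 1.928 × 2.58 × 0.1733 = 0.86204
(3) 0.481 × 6.492 × 0.3039 = 0.94897
(4) 1.007 × 4.049 × 0.2424 = 0.98835
Highest is cycle (4) at 0.9883 (≤1, no arbitrage).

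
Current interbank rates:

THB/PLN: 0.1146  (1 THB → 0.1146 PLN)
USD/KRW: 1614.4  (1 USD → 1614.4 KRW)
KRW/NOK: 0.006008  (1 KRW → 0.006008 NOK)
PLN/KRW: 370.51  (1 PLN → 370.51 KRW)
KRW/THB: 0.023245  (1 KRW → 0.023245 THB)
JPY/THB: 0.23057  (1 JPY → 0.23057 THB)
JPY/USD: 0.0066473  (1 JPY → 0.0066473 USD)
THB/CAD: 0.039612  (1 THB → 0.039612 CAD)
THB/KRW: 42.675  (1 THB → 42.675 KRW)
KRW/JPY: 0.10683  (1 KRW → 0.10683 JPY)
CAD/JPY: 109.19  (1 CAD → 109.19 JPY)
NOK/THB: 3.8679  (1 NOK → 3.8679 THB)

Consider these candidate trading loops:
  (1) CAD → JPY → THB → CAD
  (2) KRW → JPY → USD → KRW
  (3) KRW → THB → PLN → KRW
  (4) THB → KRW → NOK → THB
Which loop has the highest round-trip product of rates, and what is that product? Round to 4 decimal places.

1.1464

(1) 109.19 × 0.23057 × 0.039612 = 0.99727
(2) 0.10683 × 0.0066473 × 1614.4 = 1.14644
(3) 0.023245 × 0.1146 × 370.51 = 0.98699
(4) 42.675 × 0.006008 × 3.8679 = 0.99170
Highest is cycle (2) at 1.1464 (>1, arbitrage).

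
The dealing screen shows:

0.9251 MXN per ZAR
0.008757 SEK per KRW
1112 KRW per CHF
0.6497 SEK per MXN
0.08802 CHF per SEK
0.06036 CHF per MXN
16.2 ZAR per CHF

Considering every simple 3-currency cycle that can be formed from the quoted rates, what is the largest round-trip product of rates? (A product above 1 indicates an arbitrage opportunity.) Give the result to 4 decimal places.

CHF→ZAR→MXN→CHF: 16.2 × 0.9251 × 0.06036 = 0.90459
CHF→KRW→SEK→CHF: 1112 × 0.008757 × 0.08802 = 0.85712
Maximum is CHF→ZAR→MXN→CHF at 0.9046; no arbitrage — every cycle loses value.

0.9046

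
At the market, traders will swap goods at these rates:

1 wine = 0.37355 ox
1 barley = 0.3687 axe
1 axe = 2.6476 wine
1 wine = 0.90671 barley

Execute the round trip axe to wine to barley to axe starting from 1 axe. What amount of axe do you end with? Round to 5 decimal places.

1 axe × 2.6476 = 2.6476 wine
2.6476 wine × 0.90671 = 2.400605396 barley
2.400605396 barley × 0.3687 = 0.8851032095052 axe

0.88510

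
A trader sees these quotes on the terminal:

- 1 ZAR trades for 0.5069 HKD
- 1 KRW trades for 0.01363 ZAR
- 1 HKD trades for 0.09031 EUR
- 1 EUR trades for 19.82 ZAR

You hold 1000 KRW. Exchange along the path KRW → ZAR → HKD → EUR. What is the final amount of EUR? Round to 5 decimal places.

0.62396

1000 KRW × 0.01363 = 13.63 ZAR
13.63 ZAR × 0.5069 = 6.909047 HKD
6.909047 HKD × 0.09031 = 0.62395603457 EUR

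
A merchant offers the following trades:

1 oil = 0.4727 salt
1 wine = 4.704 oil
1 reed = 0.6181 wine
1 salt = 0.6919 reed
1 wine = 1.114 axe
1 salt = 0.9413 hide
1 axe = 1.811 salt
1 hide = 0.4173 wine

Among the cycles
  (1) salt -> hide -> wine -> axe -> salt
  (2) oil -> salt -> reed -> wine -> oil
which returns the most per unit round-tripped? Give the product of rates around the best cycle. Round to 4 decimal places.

0.9509

(1) 0.9413 × 0.4173 × 1.114 × 1.811 = 0.79246
(2) 0.4727 × 0.6919 × 0.6181 × 4.704 = 0.95094
Highest is cycle (2) at 0.9509 (≤1, no arbitrage).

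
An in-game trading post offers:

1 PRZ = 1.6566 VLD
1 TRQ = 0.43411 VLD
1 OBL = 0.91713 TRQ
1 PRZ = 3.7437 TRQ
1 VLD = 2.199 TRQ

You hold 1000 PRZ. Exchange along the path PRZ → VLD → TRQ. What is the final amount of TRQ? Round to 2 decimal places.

1000 PRZ × 1.6566 = 1656.6 VLD
1656.6 VLD × 2.199 = 3642.8634 TRQ

3642.86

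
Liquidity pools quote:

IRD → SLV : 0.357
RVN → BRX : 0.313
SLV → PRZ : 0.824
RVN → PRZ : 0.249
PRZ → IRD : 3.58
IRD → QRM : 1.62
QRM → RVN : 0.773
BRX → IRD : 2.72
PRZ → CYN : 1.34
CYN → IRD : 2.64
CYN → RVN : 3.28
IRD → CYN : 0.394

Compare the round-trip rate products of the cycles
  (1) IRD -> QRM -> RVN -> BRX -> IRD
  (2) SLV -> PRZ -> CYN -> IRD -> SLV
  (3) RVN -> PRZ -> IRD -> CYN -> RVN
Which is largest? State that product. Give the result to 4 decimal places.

(1) 1.62 × 0.773 × 0.313 × 2.72 = 1.06612
(2) 0.824 × 1.34 × 2.64 × 0.357 = 1.04065
(3) 0.249 × 3.58 × 0.394 × 3.28 = 1.15200
Highest is cycle (3) at 1.1520 (>1, arbitrage).

1.1520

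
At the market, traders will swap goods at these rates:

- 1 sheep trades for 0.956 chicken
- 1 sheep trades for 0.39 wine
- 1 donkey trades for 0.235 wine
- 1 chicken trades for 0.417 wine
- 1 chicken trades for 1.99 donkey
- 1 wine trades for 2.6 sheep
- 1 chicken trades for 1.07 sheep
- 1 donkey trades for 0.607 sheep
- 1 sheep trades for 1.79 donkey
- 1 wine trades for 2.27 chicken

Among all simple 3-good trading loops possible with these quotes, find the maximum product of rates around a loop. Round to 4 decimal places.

1.1548

chicken→donkey→sheep→chicken: 1.99 × 0.607 × 0.956 = 1.15478
donkey→wine→sheep→donkey: 0.235 × 2.6 × 1.79 = 1.09369
chicken→donkey→wine→chicken: 1.99 × 0.235 × 2.27 = 1.06157
chicken→wine→sheep→chicken: 0.417 × 2.6 × 0.956 = 1.03650
chicken→sheep→wine→chicken: 1.07 × 0.39 × 2.27 = 0.94727
Maximum is chicken→donkey→sheep→chicken at 1.1548; arbitrage exists.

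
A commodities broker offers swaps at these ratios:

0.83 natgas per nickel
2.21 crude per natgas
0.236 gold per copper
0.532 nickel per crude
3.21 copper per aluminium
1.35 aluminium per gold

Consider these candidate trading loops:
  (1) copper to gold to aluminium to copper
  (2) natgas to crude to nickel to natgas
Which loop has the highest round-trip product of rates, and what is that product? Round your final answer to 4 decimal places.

1.0227

(1) 0.236 × 1.35 × 3.21 = 1.02271
(2) 2.21 × 0.532 × 0.83 = 0.97585
Highest is cycle (1) at 1.0227 (>1, arbitrage).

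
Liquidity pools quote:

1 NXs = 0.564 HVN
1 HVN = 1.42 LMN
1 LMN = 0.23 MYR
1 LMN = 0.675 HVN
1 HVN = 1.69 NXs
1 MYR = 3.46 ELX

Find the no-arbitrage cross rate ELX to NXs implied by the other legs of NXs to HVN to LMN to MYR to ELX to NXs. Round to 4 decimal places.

1.5690

Known legs of the cycle: 0.564 × 1.42 × 0.23 × 3.46 = 0.637340304
For no arbitrage the full-cycle product must be 1, so the missing rate is 1 / 0.637340304 ≈ 1.569020.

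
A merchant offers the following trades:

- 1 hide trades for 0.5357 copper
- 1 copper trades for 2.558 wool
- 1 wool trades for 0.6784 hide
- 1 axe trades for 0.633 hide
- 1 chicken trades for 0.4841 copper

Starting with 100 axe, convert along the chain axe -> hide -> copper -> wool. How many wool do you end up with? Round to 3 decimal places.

100 axe × 0.633 = 63.3 hide
63.3 hide × 0.5357 = 33.90981 copper
33.90981 copper × 2.558 = 86.74129398 wool

86.741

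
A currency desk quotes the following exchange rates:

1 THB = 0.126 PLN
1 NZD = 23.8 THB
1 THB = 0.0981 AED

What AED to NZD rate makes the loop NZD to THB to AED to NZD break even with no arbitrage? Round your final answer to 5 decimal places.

0.42831

Known legs of the cycle: 23.8 × 0.0981 = 2.33478
For no arbitrage the full-cycle product must be 1, so the missing rate is 1 / 2.33478 ≈ 0.4283059.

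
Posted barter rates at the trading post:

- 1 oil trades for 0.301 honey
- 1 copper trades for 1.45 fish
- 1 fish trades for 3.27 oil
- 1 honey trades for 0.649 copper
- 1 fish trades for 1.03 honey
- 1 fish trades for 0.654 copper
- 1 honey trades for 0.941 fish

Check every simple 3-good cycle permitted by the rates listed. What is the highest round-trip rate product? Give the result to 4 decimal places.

0.9693

honey→copper→fish→honey: 0.649 × 1.45 × 1.03 = 0.96928
oil→honey→fish→oil: 0.301 × 0.941 × 3.27 = 0.92620
Maximum is honey→copper→fish→honey at 0.9693; no arbitrage — every cycle loses value.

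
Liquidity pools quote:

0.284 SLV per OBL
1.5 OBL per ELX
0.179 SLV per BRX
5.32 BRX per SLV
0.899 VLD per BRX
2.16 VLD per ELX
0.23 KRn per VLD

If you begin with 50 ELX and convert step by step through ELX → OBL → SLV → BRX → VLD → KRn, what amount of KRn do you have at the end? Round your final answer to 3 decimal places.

50 ELX × 1.5 = 75 OBL
75 OBL × 0.284 = 21.3 SLV
21.3 SLV × 5.32 = 113.316 BRX
113.316 BRX × 0.899 = 101.871084 VLD
101.871084 VLD × 0.23 = 23.43034932 KRn

23.430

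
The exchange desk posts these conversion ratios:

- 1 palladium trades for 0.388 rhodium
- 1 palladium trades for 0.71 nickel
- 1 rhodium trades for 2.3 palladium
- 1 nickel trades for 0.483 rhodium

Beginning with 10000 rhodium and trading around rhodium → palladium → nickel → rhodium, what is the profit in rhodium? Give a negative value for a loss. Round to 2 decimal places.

-2112.61

10000 rhodium × 2.3 = 23000 palladium
23000 palladium × 0.71 = 16330 nickel
16330 nickel × 0.483 = 7887.39 rhodium
Net change: 7887.39 − 10000 = -2112.61 rhodium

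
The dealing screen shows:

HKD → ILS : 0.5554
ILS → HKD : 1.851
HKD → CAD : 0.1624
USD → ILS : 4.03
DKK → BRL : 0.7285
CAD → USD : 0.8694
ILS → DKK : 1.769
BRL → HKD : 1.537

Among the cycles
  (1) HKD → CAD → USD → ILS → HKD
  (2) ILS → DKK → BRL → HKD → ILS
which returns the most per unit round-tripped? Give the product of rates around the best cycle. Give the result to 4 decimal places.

1.1001

(1) 0.1624 × 0.8694 × 4.03 × 1.851 = 1.05322
(2) 1.769 × 0.7285 × 1.537 × 0.5554 = 1.10011
Highest is cycle (2) at 1.1001 (>1, arbitrage).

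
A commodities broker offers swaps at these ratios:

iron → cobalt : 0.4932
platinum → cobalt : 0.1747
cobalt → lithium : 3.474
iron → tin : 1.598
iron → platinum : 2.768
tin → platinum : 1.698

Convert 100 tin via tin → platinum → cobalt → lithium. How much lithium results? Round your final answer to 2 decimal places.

100 tin × 1.698 = 169.8 platinum
169.8 platinum × 0.1747 = 29.66406 cobalt
29.66406 cobalt × 3.474 = 103.05294444 lithium

103.05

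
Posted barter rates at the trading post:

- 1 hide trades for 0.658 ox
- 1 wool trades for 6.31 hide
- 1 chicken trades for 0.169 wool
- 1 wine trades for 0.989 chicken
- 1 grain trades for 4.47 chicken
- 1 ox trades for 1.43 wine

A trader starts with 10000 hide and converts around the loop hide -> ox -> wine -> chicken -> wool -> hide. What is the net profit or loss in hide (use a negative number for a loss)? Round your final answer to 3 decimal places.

10000 hide × 0.658 = 6580 ox
6580 ox × 1.43 = 9409.4 wine
9409.4 wine × 0.989 = 9305.8966 chicken
9305.8966 chicken × 0.169 = 1572.6965254 wool
1572.6965254 wool × 6.31 = 9923.715075274 hide
Net change: 9923.715075274 − 10000 = -76.284924726 hide

-76.285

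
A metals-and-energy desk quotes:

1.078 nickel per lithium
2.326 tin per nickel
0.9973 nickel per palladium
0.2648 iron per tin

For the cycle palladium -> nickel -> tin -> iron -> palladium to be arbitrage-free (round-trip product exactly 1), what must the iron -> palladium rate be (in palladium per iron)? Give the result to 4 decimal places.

1.6280

Known legs of the cycle: 0.9973 × 2.326 × 0.2648 = 0.61426180304
For no arbitrage the full-cycle product must be 1, so the missing rate is 1 / 0.61426180304 ≈ 1.627970.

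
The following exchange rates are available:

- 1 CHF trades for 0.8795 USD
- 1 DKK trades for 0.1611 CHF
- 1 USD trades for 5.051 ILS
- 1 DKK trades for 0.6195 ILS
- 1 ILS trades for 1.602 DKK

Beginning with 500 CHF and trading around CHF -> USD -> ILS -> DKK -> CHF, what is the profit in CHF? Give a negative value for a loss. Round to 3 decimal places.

73.246

500 CHF × 0.8795 = 439.75 USD
439.75 USD × 5.051 = 2221.17725 ILS
2221.17725 ILS × 1.602 = 3558.3259545 DKK
3558.3259545 DKK × 0.1611 = 573.24631126995 CHF
Net change: 573.24631126995 − 500 = 73.24631126995 CHF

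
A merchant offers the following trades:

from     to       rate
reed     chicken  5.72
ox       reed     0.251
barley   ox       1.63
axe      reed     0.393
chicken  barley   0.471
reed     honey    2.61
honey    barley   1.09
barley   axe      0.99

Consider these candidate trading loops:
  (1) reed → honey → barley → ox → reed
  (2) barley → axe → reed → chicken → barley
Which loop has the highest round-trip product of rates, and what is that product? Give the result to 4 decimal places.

1.1639

(1) 2.61 × 1.09 × 1.63 × 0.251 = 1.16393
(2) 0.99 × 0.393 × 5.72 × 0.471 = 1.04820
Highest is cycle (1) at 1.1639 (>1, arbitrage).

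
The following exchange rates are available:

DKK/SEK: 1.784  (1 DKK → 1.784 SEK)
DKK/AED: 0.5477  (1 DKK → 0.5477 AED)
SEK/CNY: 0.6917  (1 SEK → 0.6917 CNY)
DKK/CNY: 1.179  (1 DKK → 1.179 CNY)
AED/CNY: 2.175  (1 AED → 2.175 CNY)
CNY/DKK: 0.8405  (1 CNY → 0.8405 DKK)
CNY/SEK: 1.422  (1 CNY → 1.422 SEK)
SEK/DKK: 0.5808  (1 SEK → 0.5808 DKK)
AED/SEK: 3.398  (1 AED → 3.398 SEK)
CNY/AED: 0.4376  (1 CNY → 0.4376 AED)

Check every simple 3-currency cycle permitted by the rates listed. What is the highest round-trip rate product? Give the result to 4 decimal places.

DKK→AED→SEK→DKK: 0.5477 × 3.398 × 0.5808 = 1.08092
CNY→DKK→SEK→CNY: 0.8405 × 1.784 × 0.6917 = 1.03717
CNY→AED→SEK→CNY: 0.4376 × 3.398 × 0.6917 = 1.02853
CNY→DKK→AED→CNY: 0.8405 × 0.5477 × 2.175 = 1.00124
CNY→SEK→DKK→CNY: 1.422 × 0.5808 × 1.179 = 0.97373
Maximum is DKK→AED→SEK→DKK at 1.0809; arbitrage exists.

1.0809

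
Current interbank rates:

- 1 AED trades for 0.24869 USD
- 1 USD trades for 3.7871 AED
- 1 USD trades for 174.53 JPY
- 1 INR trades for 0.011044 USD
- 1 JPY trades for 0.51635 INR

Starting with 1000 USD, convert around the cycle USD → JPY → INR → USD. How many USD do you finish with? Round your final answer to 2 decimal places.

1000 USD × 174.53 = 174530 JPY
174530 JPY × 0.51635 = 90118.5655 INR
90118.5655 INR × 0.011044 = 995.269437382 USD

995.27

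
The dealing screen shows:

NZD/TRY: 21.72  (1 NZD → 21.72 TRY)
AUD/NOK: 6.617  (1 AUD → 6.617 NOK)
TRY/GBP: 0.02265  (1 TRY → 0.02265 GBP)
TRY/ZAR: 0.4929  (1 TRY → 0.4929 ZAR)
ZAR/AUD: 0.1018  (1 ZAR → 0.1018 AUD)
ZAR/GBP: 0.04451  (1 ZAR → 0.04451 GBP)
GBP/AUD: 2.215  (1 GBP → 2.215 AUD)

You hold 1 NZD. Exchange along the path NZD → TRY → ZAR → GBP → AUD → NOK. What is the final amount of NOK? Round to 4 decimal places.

6.9841

1 NZD × 21.72 = 21.72 TRY
21.72 TRY × 0.4929 = 10.705788 ZAR
10.705788 ZAR × 0.04451 = 0.47651462388 GBP
0.47651462388 GBP × 2.215 = 1.0554798918942 AUD
1.0554798918942 AUD × 6.617 = 6.9841104446639214 NOK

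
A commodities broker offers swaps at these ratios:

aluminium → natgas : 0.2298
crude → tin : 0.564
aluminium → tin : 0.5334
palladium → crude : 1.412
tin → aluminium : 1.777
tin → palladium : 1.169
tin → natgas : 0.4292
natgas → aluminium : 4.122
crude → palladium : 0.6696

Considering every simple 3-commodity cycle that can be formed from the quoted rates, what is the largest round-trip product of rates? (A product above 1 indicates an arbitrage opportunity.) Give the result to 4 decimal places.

tin→natgas→aluminium→tin: 0.4292 × 4.122 × 0.5334 = 0.94367
palladium→crude→tin→palladium: 1.412 × 0.564 × 1.169 = 0.93095
Maximum is tin→natgas→aluminium→tin at 0.9437; no arbitrage — every cycle loses value.

0.9437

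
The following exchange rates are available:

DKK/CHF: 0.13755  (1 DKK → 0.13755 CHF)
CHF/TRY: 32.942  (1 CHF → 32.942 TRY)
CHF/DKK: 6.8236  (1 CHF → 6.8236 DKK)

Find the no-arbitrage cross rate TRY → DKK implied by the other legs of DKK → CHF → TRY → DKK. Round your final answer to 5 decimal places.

Known legs of the cycle: 0.13755 × 32.942 = 4.5311721
For no arbitrage the full-cycle product must be 1, so the missing rate is 1 / 4.5311721 ≈ 0.2206934.

0.22069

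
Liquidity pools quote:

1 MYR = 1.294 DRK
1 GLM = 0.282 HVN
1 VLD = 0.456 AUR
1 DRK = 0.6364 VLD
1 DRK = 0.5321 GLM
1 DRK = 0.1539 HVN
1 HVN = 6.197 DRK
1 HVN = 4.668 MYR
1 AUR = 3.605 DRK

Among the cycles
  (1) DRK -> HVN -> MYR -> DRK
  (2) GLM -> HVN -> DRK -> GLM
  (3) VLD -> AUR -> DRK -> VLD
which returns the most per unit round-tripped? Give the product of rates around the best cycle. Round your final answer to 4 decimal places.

(1) 0.1539 × 4.668 × 1.294 = 0.92962
(2) 0.282 × 6.197 × 0.5321 = 0.92987
(3) 0.456 × 3.605 × 0.6364 = 1.04617
Highest is cycle (3) at 1.0462 (>1, arbitrage).

1.0462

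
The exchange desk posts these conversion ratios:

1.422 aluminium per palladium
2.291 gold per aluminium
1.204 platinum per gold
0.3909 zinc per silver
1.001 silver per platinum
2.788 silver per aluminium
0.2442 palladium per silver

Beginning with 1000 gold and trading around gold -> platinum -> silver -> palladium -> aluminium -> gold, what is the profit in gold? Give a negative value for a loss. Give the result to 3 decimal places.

-41.194

1000 gold × 1.204 = 1204 platinum
1204 platinum × 1.001 = 1205.204 silver
1205.204 silver × 0.2442 = 294.3108168 palladium
294.3108168 palladium × 1.422 = 418.5099814896 aluminium
418.5099814896 aluminium × 2.291 = 958.8063675926736 gold
Net change: 958.8063675926736 − 1000 = -41.1936324073264 gold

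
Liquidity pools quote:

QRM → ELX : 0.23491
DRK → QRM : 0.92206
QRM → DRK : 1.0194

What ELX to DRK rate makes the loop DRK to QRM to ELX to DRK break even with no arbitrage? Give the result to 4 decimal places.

4.6168

Known legs of the cycle: 0.92206 × 0.23491 = 0.2166011146
For no arbitrage the full-cycle product must be 1, so the missing rate is 1 / 0.2166011146 ≈ 4.616781.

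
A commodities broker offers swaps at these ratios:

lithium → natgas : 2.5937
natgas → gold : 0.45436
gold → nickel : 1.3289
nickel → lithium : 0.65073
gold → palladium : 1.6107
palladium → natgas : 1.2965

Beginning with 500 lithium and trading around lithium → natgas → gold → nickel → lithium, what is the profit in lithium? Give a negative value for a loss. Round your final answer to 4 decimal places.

9.5455

500 lithium × 2.5937 = 1296.85 natgas
1296.85 natgas × 0.45436 = 589.236766 gold
589.236766 gold × 1.3289 = 783.0367383374 nickel
783.0367383374 nickel × 0.65073 = 509.545496738296302 lithium
Net change: 509.545496738296302 − 500 = 9.545496738296302 lithium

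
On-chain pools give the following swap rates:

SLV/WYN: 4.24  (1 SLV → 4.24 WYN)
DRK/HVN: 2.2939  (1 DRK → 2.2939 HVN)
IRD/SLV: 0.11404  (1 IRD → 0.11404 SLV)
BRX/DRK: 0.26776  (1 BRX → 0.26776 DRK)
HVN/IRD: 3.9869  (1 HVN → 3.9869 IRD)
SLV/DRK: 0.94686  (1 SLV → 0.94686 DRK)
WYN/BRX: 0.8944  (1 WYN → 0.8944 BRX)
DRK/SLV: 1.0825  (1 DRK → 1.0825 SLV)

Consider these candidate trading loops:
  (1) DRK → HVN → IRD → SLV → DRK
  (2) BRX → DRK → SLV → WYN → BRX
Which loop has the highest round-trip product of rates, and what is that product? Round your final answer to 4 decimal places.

(1) 2.2939 × 3.9869 × 0.11404 × 0.94686 = 0.98754
(2) 0.26776 × 1.0825 × 4.24 × 0.8944 = 1.09919
Highest is cycle (2) at 1.0992 (>1, arbitrage).

1.0992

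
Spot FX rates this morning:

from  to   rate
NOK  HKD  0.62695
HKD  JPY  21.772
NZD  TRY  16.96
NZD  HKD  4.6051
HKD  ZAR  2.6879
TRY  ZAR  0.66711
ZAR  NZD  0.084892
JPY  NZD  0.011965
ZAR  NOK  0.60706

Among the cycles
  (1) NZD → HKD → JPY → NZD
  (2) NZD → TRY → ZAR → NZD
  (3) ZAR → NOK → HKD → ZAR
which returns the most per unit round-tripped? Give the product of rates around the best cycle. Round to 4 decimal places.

(1) 4.6051 × 21.772 × 0.011965 = 1.19964
(2) 16.96 × 0.66711 × 0.084892 = 0.96048
(3) 0.60706 × 0.62695 × 2.6879 = 1.02300
Highest is cycle (1) at 1.1996 (>1, arbitrage).

1.1996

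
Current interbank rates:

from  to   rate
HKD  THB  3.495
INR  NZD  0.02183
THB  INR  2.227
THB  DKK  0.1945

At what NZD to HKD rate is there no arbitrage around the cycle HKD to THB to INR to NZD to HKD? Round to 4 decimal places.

5.8854

Known legs of the cycle: 3.495 × 2.227 × 0.02183 = 0.16991085795
For no arbitrage the full-cycle product must be 1, so the missing rate is 1 / 0.16991085795 ≈ 5.885439.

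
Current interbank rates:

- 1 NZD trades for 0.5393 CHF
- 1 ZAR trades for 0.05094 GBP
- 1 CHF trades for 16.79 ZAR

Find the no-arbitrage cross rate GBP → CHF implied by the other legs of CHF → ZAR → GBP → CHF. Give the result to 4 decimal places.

1.1692

Known legs of the cycle: 16.79 × 0.05094 = 0.8552826
For no arbitrage the full-cycle product must be 1, so the missing rate is 1 / 0.8552826 ≈ 1.169204.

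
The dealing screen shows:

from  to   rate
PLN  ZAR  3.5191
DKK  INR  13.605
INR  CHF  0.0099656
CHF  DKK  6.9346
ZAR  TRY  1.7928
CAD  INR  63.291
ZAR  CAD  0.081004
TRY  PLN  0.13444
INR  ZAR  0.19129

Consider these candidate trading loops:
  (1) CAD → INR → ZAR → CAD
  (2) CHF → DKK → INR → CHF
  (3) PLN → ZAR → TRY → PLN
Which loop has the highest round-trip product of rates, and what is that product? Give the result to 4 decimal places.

0.9807

(1) 63.291 × 0.19129 × 0.081004 = 0.98071
(2) 6.9346 × 13.605 × 0.0099656 = 0.94021
(3) 3.5191 × 1.7928 × 0.13444 = 0.84819
Highest is cycle (1) at 0.9807 (≤1, no arbitrage).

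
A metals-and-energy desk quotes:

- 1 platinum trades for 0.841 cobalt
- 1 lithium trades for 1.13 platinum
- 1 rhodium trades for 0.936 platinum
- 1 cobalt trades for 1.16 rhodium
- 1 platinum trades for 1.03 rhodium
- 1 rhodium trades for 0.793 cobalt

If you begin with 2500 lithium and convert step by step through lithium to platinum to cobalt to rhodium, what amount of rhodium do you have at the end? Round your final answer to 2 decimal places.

2755.96

2500 lithium × 1.13 = 2825 platinum
2825 platinum × 0.841 = 2375.825 cobalt
2375.825 cobalt × 1.16 = 2755.957 rhodium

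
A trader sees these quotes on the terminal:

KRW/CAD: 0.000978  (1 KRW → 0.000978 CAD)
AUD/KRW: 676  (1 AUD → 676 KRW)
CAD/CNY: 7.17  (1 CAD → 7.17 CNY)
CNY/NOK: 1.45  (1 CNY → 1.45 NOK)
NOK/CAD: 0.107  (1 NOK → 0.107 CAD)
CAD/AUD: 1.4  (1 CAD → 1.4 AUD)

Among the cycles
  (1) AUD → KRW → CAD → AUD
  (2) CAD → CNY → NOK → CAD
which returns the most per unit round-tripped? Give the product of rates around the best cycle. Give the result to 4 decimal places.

(1) 676 × 0.000978 × 1.4 = 0.92558
(2) 7.17 × 1.45 × 0.107 = 1.11243
Highest is cycle (2) at 1.1124 (>1, arbitrage).

1.1124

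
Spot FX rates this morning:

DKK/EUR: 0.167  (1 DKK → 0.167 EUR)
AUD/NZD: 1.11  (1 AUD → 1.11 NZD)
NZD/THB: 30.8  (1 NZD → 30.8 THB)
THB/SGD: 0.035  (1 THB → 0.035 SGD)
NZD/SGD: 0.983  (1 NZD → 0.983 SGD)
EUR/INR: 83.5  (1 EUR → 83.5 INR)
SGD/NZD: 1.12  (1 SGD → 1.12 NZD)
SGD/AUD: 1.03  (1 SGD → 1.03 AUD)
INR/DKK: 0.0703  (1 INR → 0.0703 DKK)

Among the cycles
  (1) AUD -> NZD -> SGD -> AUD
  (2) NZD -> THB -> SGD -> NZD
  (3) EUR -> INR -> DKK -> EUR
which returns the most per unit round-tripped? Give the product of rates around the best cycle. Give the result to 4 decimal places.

(1) 1.11 × 0.983 × 1.03 = 1.12386
(2) 30.8 × 0.035 × 1.12 = 1.20736
(3) 83.5 × 0.0703 × 0.167 = 0.98030
Highest is cycle (2) at 1.2074 (>1, arbitrage).

1.2074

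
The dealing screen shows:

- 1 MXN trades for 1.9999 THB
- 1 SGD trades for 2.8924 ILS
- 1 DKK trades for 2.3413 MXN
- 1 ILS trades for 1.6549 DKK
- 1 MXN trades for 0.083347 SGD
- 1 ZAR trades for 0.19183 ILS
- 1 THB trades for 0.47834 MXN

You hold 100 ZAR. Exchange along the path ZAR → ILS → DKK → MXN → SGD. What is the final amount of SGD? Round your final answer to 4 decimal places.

6.1949

100 ZAR × 0.19183 = 19.183 ILS
19.183 ILS × 1.6549 = 31.7459467 DKK
31.7459467 DKK × 2.3413 = 74.32678500871 MXN
74.32678500871 MXN × 0.083347 = 6.19491455012095237 SGD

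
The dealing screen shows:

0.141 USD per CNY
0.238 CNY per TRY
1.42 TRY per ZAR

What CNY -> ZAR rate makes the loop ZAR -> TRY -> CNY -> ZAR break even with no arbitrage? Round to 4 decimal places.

Known legs of the cycle: 1.42 × 0.238 = 0.33796
For no arbitrage the full-cycle product must be 1, so the missing rate is 1 / 0.33796 ≈ 2.958930.

2.9589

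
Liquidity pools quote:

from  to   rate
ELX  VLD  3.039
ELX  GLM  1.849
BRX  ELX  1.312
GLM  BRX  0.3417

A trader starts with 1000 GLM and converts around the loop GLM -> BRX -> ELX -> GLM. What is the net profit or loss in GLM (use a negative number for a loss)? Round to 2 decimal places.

1000 GLM × 0.3417 = 341.7 BRX
341.7 BRX × 1.312 = 448.3104 ELX
448.3104 ELX × 1.849 = 828.9259296 GLM
Net change: 828.9259296 − 1000 = -171.0740704 GLM

-171.07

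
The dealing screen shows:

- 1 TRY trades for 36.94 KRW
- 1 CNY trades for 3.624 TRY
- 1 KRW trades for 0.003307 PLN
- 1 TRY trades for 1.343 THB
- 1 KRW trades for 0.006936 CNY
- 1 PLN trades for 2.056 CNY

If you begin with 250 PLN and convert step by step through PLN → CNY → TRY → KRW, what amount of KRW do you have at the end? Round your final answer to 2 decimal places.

68809.47

250 PLN × 2.056 = 514 CNY
514 CNY × 3.624 = 1862.736 TRY
1862.736 TRY × 36.94 = 68809.46784 KRW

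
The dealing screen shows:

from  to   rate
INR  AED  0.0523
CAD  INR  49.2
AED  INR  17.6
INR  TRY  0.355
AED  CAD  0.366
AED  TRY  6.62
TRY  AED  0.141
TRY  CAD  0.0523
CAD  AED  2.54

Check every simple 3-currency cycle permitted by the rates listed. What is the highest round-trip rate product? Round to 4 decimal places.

0.9418

INR→AED→CAD→INR: 0.0523 × 0.366 × 49.2 = 0.94178
INR→TRY→CAD→INR: 0.355 × 0.0523 × 49.2 = 0.91347
INR→TRY→AED→INR: 0.355 × 0.141 × 17.6 = 0.88097
TRY→CAD→AED→TRY: 0.0523 × 2.54 × 6.62 = 0.87941
Maximum is INR→AED→CAD→INR at 0.9418; no arbitrage — every cycle loses value.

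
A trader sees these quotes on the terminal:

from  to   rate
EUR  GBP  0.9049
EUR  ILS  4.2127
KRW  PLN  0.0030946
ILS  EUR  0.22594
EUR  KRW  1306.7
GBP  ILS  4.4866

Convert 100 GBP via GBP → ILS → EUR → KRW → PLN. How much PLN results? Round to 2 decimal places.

409.91

100 GBP × 4.4866 = 448.66 ILS
448.66 ILS × 0.22594 = 101.3702404 EUR
101.3702404 EUR × 1306.7 = 132460.49313068 KRW
132460.49313068 KRW × 0.0030946 = 409.912242042202328 PLN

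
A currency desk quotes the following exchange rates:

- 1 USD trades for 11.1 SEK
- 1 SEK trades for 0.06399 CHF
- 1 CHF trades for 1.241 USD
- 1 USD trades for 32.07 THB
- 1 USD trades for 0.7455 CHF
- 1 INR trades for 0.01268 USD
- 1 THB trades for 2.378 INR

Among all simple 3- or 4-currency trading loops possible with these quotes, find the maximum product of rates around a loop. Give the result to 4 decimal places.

USD→THB→INR→USD: 32.07 × 2.378 × 0.01268 = 0.96701
USD→SEK→CHF→USD: 11.1 × 0.06399 × 1.241 = 0.88147
Maximum is USD→THB→INR→USD at 0.9670; no arbitrage — every cycle loses value.

0.9670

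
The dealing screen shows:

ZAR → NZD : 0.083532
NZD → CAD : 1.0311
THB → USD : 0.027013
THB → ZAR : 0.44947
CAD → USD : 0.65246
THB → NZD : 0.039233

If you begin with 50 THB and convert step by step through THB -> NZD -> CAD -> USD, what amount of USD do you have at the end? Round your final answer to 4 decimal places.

1.3197

50 THB × 0.039233 = 1.96165 NZD
1.96165 NZD × 1.0311 = 2.022657315 CAD
2.022657315 CAD × 0.65246 = 1.3197029917449 USD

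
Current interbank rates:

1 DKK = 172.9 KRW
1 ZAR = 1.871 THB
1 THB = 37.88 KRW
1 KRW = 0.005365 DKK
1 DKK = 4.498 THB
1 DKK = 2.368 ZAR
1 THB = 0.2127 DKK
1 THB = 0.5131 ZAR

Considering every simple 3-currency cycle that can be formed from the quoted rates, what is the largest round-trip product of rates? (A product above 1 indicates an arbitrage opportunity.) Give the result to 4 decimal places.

0.9424

THB→DKK→ZAR→THB: 0.2127 × 2.368 × 1.871 = 0.94237
KRW→DKK→THB→KRW: 0.005365 × 4.498 × 37.88 = 0.91411
Maximum is THB→DKK→ZAR→THB at 0.9424; no arbitrage — every cycle loses value.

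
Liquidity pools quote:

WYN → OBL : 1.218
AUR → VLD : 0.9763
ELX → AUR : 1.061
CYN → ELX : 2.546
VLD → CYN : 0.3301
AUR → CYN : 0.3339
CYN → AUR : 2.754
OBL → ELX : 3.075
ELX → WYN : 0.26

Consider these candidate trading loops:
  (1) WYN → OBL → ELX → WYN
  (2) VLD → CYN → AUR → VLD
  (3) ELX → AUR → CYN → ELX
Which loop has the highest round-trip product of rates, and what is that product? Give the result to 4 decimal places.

0.9738

(1) 1.218 × 3.075 × 0.26 = 0.97379
(2) 0.3301 × 2.754 × 0.9763 = 0.88755
(3) 1.061 × 0.3339 × 2.546 = 0.90197
Highest is cycle (1) at 0.9738 (≤1, no arbitrage).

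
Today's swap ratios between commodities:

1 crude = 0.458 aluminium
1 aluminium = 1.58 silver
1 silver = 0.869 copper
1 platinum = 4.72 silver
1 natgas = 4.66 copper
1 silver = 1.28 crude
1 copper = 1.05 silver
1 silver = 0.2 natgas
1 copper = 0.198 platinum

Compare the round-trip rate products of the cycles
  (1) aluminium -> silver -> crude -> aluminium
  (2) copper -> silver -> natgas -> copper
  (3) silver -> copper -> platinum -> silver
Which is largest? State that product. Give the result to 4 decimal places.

(1) 1.58 × 1.28 × 0.458 = 0.92626
(2) 1.05 × 0.2 × 4.66 = 0.97860
(3) 0.869 × 0.198 × 4.72 = 0.81213
Highest is cycle (2) at 0.9786 (≤1, no arbitrage).

0.9786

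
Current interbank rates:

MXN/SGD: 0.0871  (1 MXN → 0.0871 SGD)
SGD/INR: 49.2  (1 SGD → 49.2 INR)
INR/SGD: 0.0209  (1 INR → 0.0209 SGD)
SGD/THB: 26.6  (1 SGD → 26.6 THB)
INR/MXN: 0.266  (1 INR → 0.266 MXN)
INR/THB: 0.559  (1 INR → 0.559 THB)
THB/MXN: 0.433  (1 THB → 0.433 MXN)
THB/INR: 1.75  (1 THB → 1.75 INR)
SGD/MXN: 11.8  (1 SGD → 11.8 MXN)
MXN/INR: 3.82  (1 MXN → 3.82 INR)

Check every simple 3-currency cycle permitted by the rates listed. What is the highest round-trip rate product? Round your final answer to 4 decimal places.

1.1399

MXN→SGD→INR→MXN: 0.0871 × 49.2 × 0.266 = 1.13990
MXN→SGD→THB→MXN: 0.0871 × 26.6 × 0.433 = 1.00320
SGD→THB→INR→SGD: 26.6 × 1.75 × 0.0209 = 0.97290
MXN→INR→SGD→MXN: 3.82 × 0.0209 × 11.8 = 0.94209
MXN→INR→THB→MXN: 3.82 × 0.559 × 0.433 = 0.92462
Maximum is MXN→SGD→INR→MXN at 1.1399; arbitrage exists.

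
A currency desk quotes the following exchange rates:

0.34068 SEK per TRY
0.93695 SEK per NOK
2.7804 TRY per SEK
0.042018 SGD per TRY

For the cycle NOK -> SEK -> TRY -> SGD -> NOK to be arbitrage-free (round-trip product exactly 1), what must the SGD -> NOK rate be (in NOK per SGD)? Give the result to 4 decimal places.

Known legs of the cycle: 0.93695 × 2.7804 × 0.042018 = 0.10946091448404
For no arbitrage the full-cycle product must be 1, so the missing rate is 1 / 0.10946091448404 ≈ 9.135681.

9.1357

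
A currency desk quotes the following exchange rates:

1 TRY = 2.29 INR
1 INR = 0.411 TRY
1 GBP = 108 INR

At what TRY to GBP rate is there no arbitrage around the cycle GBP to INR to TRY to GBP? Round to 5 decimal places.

Known legs of the cycle: 108 × 0.411 = 44.388
For no arbitrage the full-cycle product must be 1, so the missing rate is 1 / 44.388 ≈ 0.0225286.

0.02253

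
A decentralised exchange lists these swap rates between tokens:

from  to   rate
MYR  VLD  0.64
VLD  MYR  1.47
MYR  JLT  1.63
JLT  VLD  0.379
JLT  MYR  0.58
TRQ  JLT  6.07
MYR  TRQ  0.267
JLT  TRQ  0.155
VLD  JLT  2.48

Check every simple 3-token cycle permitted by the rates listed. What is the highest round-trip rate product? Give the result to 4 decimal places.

0.9400

JLT→MYR→TRQ→JLT: 0.58 × 0.267 × 6.07 = 0.94000
VLD→JLT→MYR→VLD: 2.48 × 0.58 × 0.64 = 0.92058
VLD→MYR→JLT→VLD: 1.47 × 1.63 × 0.379 = 0.90812
Maximum is JLT→MYR→TRQ→JLT at 0.9400; no arbitrage — every cycle loses value.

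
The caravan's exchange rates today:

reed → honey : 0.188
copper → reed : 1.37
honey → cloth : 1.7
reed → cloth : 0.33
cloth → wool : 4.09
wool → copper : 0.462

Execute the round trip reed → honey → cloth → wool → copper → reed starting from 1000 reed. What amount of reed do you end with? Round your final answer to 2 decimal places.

827.36

1000 reed × 0.188 = 188 honey
188 honey × 1.7 = 319.6 cloth
319.6 cloth × 4.09 = 1307.164 wool
1307.164 wool × 0.462 = 603.909768 copper
603.909768 copper × 1.37 = 827.35638216 reed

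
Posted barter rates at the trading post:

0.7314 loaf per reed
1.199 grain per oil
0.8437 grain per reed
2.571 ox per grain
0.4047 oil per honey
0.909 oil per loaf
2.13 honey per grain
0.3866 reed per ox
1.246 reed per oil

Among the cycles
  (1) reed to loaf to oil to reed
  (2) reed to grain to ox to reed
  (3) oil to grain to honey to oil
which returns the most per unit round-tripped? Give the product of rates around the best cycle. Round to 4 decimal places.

(1) 0.7314 × 0.909 × 1.246 = 0.82839
(2) 0.8437 × 2.571 × 0.3866 = 0.83859
(3) 1.199 × 2.13 × 0.4047 = 1.03355
Highest is cycle (3) at 1.0336 (>1, arbitrage).

1.0336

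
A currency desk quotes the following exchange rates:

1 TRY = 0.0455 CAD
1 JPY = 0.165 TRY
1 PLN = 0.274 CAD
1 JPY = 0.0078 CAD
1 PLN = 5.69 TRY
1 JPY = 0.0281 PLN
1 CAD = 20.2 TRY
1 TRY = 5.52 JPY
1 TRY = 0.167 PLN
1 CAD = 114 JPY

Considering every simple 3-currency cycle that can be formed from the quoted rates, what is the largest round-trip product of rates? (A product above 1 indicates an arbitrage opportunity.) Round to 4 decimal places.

PLN→CAD→TRY→PLN: 0.274 × 20.2 × 0.167 = 0.92431
PLN→TRY→JPY→PLN: 5.69 × 5.52 × 0.0281 = 0.88259
PLN→CAD→JPY→PLN: 0.274 × 114 × 0.0281 = 0.87773
CAD→TRY→JPY→CAD: 20.2 × 5.52 × 0.0078 = 0.86973
CAD→JPY→TRY→CAD: 114 × 0.165 × 0.0455 = 0.85586
Maximum is PLN→CAD→TRY→PLN at 0.9243; no arbitrage — every cycle loses value.

0.9243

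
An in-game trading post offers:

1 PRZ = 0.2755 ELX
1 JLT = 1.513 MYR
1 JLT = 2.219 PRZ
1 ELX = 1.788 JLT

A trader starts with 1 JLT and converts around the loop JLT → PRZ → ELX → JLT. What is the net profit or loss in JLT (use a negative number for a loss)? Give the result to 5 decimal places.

0.09307

1 JLT × 2.219 = 2.219 PRZ
2.219 PRZ × 0.2755 = 0.6113345 ELX
0.6113345 ELX × 1.788 = 1.093066086 JLT
Net change: 1.093066086 − 1 = 0.093066086 JLT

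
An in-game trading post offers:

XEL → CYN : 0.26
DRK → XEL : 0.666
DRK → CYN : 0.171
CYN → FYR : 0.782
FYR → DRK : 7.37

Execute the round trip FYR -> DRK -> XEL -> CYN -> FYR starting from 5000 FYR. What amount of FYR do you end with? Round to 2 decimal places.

4989.90

5000 FYR × 7.37 = 36850 DRK
36850 DRK × 0.666 = 24542.1 XEL
24542.1 XEL × 0.26 = 6380.946 CYN
6380.946 CYN × 0.782 = 4989.899772 FYR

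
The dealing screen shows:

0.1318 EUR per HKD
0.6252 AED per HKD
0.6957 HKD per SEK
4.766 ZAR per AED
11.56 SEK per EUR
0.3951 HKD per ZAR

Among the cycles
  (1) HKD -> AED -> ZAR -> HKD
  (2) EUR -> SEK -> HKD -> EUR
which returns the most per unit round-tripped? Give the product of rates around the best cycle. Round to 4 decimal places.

(1) 0.6252 × 4.766 × 0.3951 = 1.17728
(2) 11.56 × 0.6957 × 0.1318 = 1.05997
Highest is cycle (1) at 1.1773 (>1, arbitrage).

1.1773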